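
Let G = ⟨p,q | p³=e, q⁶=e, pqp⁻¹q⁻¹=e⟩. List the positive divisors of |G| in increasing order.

|G| = 18 = 2 · 3². By Lagrange's theorem the order of any subgroup divides 18; the divisors of 18 are 1, 2, 3, 6, 9, 18.

Answer: 1, 2, 3, 6, 9, 18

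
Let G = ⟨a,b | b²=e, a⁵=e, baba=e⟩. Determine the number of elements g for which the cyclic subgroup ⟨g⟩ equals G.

⟨g⟩ = G would require ord(g) = |G| = 10, but the maximum element order in G is 5 < 10. So G is not cyclic and no single element generates it: the count is 0.

Answer: 0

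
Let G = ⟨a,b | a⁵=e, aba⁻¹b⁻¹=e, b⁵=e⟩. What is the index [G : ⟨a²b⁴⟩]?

First find ord(a²b⁴) by computing successive powers:
  (a²b⁴)¹ = a²b⁴, (a²b⁴)² = a⁴b³, (a²b⁴)³ = ab², (a²b⁴)⁴ = a³b, (a²b⁴)⁵ = e.
So |⟨a²b⁴⟩| = ord(a²b⁴) = 5. With |G| = 25, by Lagrange [G : ⟨a²b⁴⟩] = 25/5 = 5.

Answer: 5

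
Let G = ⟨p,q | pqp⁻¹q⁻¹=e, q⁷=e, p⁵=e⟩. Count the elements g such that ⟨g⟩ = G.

G is cyclic of order 35. An element generates G iff its order is 35, and a cyclic group of order 35 has exactly φ(35) = 24 such elements.

Answer: 24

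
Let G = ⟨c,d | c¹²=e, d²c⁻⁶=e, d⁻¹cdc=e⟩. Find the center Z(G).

An element z ∈ Z(G) iff z commutes with every generator.
For example c⁶ is central: (c⁶)·c = c⁷ = c·(c⁶); (c⁶)·d = d⁻¹ = d·(c⁶).
Whereas c ∉ Z(G) since c·d = cd ≠ c⁵d⁻¹ = d·c.
Checking each of the 24 elements this way gives Z(G) = {e, c⁶}, of order 2.

Answer: {e, c⁶}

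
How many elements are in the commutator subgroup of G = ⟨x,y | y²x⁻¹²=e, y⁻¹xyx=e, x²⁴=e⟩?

G' = [G, G] is generated by all commutators. The generator-pair commutators are: [x, y] = x².
The subgroup they normally generate is {e, x², x⁴, x⁶, x⁸, x¹⁰, x¹², x¹⁴, x¹⁶, x¹⁸, x²⁰, x²²}, of order 12.
Check: |G/G'| = 48/12 = 4 is the order of the abelianisation.

Answer: 12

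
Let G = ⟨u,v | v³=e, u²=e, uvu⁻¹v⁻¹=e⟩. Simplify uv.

Compute u · v by multiplying left to right and reducing via the relations at each step:
  u · v = uv

Answer: uv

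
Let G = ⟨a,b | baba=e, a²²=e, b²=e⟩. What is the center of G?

An element z ∈ Z(G) iff z commutes with every generator.
For example a¹¹ is central: (a¹¹)·a = a¹² = a·(a¹¹); (a¹¹)·b = a¹¹b = b·(a¹¹).
Whereas a ∉ Z(G) since a·b = ab ≠ a²¹b = b·a.
Checking each of the 44 elements this way gives Z(G) = {e, a¹¹}, of order 2.

Answer: {e, a¹¹}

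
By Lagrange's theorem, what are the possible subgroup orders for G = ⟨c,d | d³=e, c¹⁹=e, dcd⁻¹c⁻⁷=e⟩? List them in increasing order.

|G| = 57 = 3 · 19. By Lagrange's theorem the order of any subgroup divides 57; the divisors of 57 are 1, 3, 19, 57.

Answer: 1, 3, 19, 57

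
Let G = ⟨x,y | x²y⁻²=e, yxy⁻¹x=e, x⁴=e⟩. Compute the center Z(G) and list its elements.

An element z ∈ Z(G) iff z commutes with every generator.
For example x² is central: (x²)·x = x³ = x·(x²); (x²)·y = y⁻¹ = y·(x²).
Whereas x ∉ Z(G) since x·y = xy ≠ xy⁻¹ = y·x.
Checking each of the 8 elements this way gives Z(G) = {e, x²}, of order 2.

Answer: {e, x²}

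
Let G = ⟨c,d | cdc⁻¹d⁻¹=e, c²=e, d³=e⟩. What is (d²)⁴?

Compute successive powers of (d²), reducing at each step:
  (d²)²: (d²) · d² = d
  (d²)³: d · d² = e
  (d²)⁴: e · d² = d²

Answer: d²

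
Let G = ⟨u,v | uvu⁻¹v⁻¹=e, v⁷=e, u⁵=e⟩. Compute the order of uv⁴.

Compute successive powers until reaching e:
  (uv⁴)¹ = uv⁴, (uv⁴)² = u²v, (uv⁴)³ = u³v⁵, (uv⁴)⁴ = u⁴v², (uv⁴)⁵ = v⁶, (uv⁴)⁶ = uv³, (uv⁴)⁷ = u², (uv⁴)⁸ = u³v⁴, (uv⁴)⁹ = u⁴v, (uv⁴)¹⁰ = v⁵, (uv⁴)¹¹ = uv², (uv⁴)¹² = u²v⁶, (uv⁴)¹³ = u³v³, (uv⁴)¹⁴ = u⁴, (uv⁴)¹⁵ = v⁴, (uv⁴)¹⁶ = uv, (uv⁴)¹⁷ = u²v⁵, (uv⁴)¹⁸ = u³v², (uv⁴)¹⁹ = u⁴v⁶, (uv⁴)²⁰ = v³, (uv⁴)²¹ = u, (uv⁴)²² = u²v⁴, (uv⁴)²³ = u³v, (uv⁴)²⁴ = u⁴v⁵, (uv⁴)²⁵ = v², (uv⁴)²⁶ = uv⁶, (uv⁴)²⁷ = u²v³, (uv⁴)²⁸ = u³, (uv⁴)²⁹ = u⁴v⁴, (uv⁴)³⁰ = v, (uv⁴)³¹ = uv⁵, (uv⁴)³² = u²v², (uv⁴)³³ = u³v⁶, (uv⁴)³⁴ = u⁴v³, (uv⁴)³⁵ = e.
The smallest positive k with (uv⁴)ᵏ = e is 35.

Answer: 35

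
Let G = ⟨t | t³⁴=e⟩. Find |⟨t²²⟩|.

|⟨t²²⟩| equals the order of t²². Compute successive powers until reaching e:
  (t²²)¹ = t²², (t²²)² = t¹⁰, (t²²)³ = t³², (t²²)⁴ = t²⁰, (t²²)⁵ = t⁸, (t²²)⁶ = t³⁰, (t²²)⁷ = t¹⁸, (t²²)⁸ = t⁶, (t²²)⁹ = t²⁸, (t²²)¹⁰ = t¹⁶, (t²²)¹¹ = t⁴, (t²²)¹² = t²⁶, (t²²)¹³ = t¹⁴, (t²²)¹⁴ = t², (t²²)¹⁵ = t²⁴, (t²²)¹⁶ = t¹², (t²²)¹⁷ = e.
The smallest positive k with (t²²)ᵏ = e is 17, so |⟨t²²⟩| = 17.

Answer: 17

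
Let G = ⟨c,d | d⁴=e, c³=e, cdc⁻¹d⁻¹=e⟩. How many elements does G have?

Enumerate words in the generators, reducing via the relations: the distinct elements are
  {c, d, e, cd, c², d², d³, cd², cd³, c²d, c²d², c²d³}.
No further products give new elements, so |G| = 12.

Answer: 12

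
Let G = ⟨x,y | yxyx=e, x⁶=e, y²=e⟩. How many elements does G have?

Enumerate words in the generators, reducing via the relations: the distinct elements are
  {e, x, y, xy, x², x³, x⁴, x⁵, x²y, x³y, x⁴y, x⁵y}.
No further products give new elements, so |G| = 12.

Answer: 12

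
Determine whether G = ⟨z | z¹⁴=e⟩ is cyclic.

|G| = 14. The element z has order 14 (its powers give 14 distinct elements), so ⟨z⟩ = G and G is cyclic.

Answer: Yes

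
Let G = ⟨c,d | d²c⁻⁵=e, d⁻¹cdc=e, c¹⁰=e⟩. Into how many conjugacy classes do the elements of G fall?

The conjugacy classes (representative and size) are:
  [e] (size 1), [c] (size 2), [c⁸] (size 2), [c⁷] (size 2), [c⁴] (size 2), [c⁵] (size 1), [c⁴d] (size 5), [c²d⁻¹] (size 5).
Class equation: 1 + 2 + 2 + 2 + 2 + 1 + 5 + 5 = 20 = |G|. So G has 8 conjugacy classes.

Answer: 8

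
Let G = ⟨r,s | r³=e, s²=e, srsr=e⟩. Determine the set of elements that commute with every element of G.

An element z ∈ Z(G) iff z commutes with every generator.
For example e is central: e·r = r = r·e; e·s = s = s·e.
Whereas r ∉ Z(G) since r·s = rs ≠ r²s = s·r.
Checking each of the 6 elements this way gives Z(G) = {e}, of order 1.

Answer: {e}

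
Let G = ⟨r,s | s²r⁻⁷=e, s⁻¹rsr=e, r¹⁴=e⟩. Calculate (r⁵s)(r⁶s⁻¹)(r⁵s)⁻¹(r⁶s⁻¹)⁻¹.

[(r⁵s), (r⁶s⁻¹)] = (r⁵s)·(r⁶s⁻¹)·(r⁵s)⁻¹·(r⁶s⁻¹)⁻¹.
  (r⁵s) · (r⁶s⁻¹) = r¹³
  (r¹³) · (r⁵s⁻¹) = r⁴s⁻¹
  (r⁴s⁻¹) · (r⁶s) = r¹²

Answer: r¹²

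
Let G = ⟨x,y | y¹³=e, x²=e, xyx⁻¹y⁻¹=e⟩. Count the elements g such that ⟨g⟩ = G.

G is cyclic of order 26. An element generates G iff its order is 26, and a cyclic group of order 26 has exactly φ(26) = 12 such elements.

Answer: 12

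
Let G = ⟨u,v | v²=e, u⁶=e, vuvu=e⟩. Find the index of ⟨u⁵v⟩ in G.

First find ord(u⁵v) by computing successive powers:
  (u⁵v)¹ = u⁵v, (u⁵v)² = e.
So |⟨u⁵v⟩| = ord(u⁵v) = 2. With |G| = 12, by Lagrange [G : ⟨u⁵v⟩] = 12/2 = 6.

Answer: 6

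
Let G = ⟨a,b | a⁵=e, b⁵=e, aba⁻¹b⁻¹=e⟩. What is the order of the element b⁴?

Compute successive powers until reaching e:
  (b⁴)¹ = b⁴, (b⁴)² = b³, (b⁴)³ = b², (b⁴)⁴ = b, (b⁴)⁵ = e.
The smallest positive k with (b⁴)ᵏ = e is 5.

Answer: 5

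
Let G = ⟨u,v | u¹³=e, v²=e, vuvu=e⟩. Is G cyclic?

Every cyclic group is abelian. But u·v = uv while v·u = u¹²v, so u·v ≠ v·u and G is not abelian. Hence G is not cyclic.

Answer: No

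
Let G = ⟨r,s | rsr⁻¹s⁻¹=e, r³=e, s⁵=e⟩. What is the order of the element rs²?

Compute successive powers until reaching e:
  (rs²)¹ = rs², (rs²)² = r²s⁴, (rs²)³ = s, (rs²)⁴ = rs³, (rs²)⁵ = r², (rs²)⁶ = s², (rs²)⁷ = rs⁴, (rs²)⁸ = r²s, (rs²)⁹ = s³, (rs²)¹⁰ = r, (rs²)¹¹ = r²s², (rs²)¹² = s⁴, (rs²)¹³ = rs, (rs²)¹⁴ = r²s³, (rs²)¹⁵ = e.
The smallest positive k with (rs²)ᵏ = e is 15.

Answer: 15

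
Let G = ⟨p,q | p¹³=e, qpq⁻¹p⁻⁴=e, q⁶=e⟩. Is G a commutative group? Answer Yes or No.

p·q = pq but q·p = p⁴q, so p·q ≠ q·p and G is not abelian.

Answer: No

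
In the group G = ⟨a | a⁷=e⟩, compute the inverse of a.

The order of a is 7 (smallest k with aᵏ = e), so a⁻¹ = a⁶ = a⁶.
Check: a · (a⁶) → a · a⁶ = e, giving e as required.

Answer: a⁶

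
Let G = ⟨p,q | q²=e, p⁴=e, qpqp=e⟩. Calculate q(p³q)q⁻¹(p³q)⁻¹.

[q, (p³q)] = q·(p³q)·q⁻¹·(p³q)⁻¹.
  q · (p³q) = p
  p · q = pq
  (pq) · (p³q) = p²

Answer: p²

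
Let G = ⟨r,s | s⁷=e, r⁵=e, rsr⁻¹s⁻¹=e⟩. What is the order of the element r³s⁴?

Compute successive powers until reaching e:
  (r³s⁴)¹ = r³s⁴, (r³s⁴)² = rs, (r³s⁴)³ = r⁴s⁵, (r³s⁴)⁴ = r²s², (r³s⁴)⁵ = s⁶, (r³s⁴)⁶ = r³s³, (r³s⁴)⁷ = r, (r³s⁴)⁸ = r⁴s⁴, (r³s⁴)⁹ = r²s, (r³s⁴)¹⁰ = s⁵, (r³s⁴)¹¹ = r³s², (r³s⁴)¹² = rs⁶, (r³s⁴)¹³ = r⁴s³, (r³s⁴)¹⁴ = r², (r³s⁴)¹⁵ = s⁴, (r³s⁴)¹⁶ = r³s, (r³s⁴)¹⁷ = rs⁵, (r³s⁴)¹⁸ = r⁴s², (r³s⁴)¹⁹ = r²s⁶, (r³s⁴)²⁰ = s³, (r³s⁴)²¹ = r³, (r³s⁴)²² = rs⁴, (r³s⁴)²³ = r⁴s, (r³s⁴)²⁴ = r²s⁵, (r³s⁴)²⁵ = s², (r³s⁴)²⁶ = r³s⁶, (r³s⁴)²⁷ = rs³, (r³s⁴)²⁸ = r⁴, (r³s⁴)²⁹ = r²s⁴, (r³s⁴)³⁰ = s, (r³s⁴)³¹ = r³s⁵, (r³s⁴)³² = rs², (r³s⁴)³³ = r⁴s⁶, (r³s⁴)³⁴ = r²s³, (r³s⁴)³⁵ = e.
The smallest positive k with (r³s⁴)ᵏ = e is 35.

Answer: 35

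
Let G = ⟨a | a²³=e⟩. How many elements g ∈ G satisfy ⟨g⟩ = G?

G is cyclic of order 23. An element generates G iff its order is 23, and a cyclic group of order 23 has exactly φ(23) = 22 such elements.

Answer: 22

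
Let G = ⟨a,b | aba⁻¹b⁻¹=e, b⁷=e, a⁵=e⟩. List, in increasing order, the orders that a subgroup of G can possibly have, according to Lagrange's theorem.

|G| = 35 = 5 · 7. By Lagrange's theorem the order of any subgroup divides 35; the divisors of 35 are 1, 5, 7, 35.

Answer: 1, 5, 7, 35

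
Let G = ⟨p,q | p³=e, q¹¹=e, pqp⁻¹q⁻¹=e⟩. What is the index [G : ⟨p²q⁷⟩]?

First find ord(p²q⁷) by computing successive powers:
  (p²q⁷)¹ = p²q⁷, (p²q⁷)² = pq³, (p²q⁷)³ = q¹⁰, (p²q⁷)⁴ = p²q⁶, (p²q⁷)⁵ = pq², (p²q⁷)⁶ = q⁹, (p²q⁷)⁷ = p²q⁵, (p²q⁷)⁸ = pq, (p²q⁷)⁹ = q⁸, (p²q⁷)¹⁰ = p²q⁴, (p²q⁷)¹¹ = p, (p²q⁷)¹² = q⁷, (p²q⁷)¹³ = p²q³, (p²q⁷)¹⁴ = pq¹⁰, (p²q⁷)¹⁵ = q⁶, (p²q⁷)¹⁶ = p²q², (p²q⁷)¹⁷ = pq⁹, (p²q⁷)¹⁸ = q⁵, (p²q⁷)¹⁹ = p²q, (p²q⁷)²⁰ = pq⁸, (p²q⁷)²¹ = q⁴, (p²q⁷)²² = p², (p²q⁷)²³ = pq⁷, (p²q⁷)²⁴ = q³, (p²q⁷)²⁵ = p²q¹⁰, (p²q⁷)²⁶ = pq⁶, (p²q⁷)²⁷ = q², (p²q⁷)²⁸ = p²q⁹, (p²q⁷)²⁹ = pq⁵, (p²q⁷)³⁰ = q, (p²q⁷)³¹ = p²q⁸, (p²q⁷)³² = pq⁴, (p²q⁷)³³ = e.
So |⟨p²q⁷⟩| = ord(p²q⁷) = 33. With |G| = 33, by Lagrange [G : ⟨p²q⁷⟩] = 33/33 = 1.

Answer: 1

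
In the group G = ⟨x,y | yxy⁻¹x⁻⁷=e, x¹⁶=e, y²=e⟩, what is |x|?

Compute successive powers until reaching e:
  x¹ = x, x² = x², x³ = x³, x⁴ = x⁴, x⁵ = x⁵, x⁶ = x⁶, x⁷ = x⁷, x⁸ = x⁸, x⁹ = x⁹, x¹⁰ = x¹⁰, x¹¹ = x¹¹, x¹² = x¹², x¹³ = x¹³, x¹⁴ = x¹⁴, x¹⁵ = x¹⁵, x¹⁶ = e.
The smallest positive k with xᵏ = e is 16.

Answer: 16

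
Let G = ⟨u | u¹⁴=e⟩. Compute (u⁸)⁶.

Compute successive powers of (u⁸), reducing at each step:
  (u⁸)²: (u⁸) · u⁸ = u²
  (u⁸)³: (u²) · u⁸ = u¹⁰
  (u⁸)⁴: (u¹⁰) · u⁸ = u⁴
  (u⁸)⁵: (u⁴) · u⁸ = u¹²
  (u⁸)⁶: (u¹²) · u⁸ = u⁶

Answer: u⁶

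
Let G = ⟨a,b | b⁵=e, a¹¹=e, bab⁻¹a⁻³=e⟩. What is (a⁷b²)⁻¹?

The order of (a⁷b²) is 5 (smallest k with (a⁷b²)ᵏ = e), so (a⁷b²)⁻¹ = (a⁷b²)⁴ = a⁹b³.
Check: (a⁷b²) · (a⁹b³) → (a⁷b²) · a⁹ = b²;   (b²) · b³ = e, giving e as required.

Answer: a⁹b³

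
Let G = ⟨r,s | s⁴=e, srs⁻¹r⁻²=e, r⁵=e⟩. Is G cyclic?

Every cyclic group is abelian. But r·s = rs while s·r = r²s, so r·s ≠ s·r and G is not abelian. Hence G is not cyclic.

Answer: No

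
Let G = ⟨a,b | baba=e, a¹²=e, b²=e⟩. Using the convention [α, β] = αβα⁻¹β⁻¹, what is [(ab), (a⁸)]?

[(ab), (a⁸)] = (ab)·(a⁸)·(ab)⁻¹·(a⁸)⁻¹.
  (ab) · (a⁸) = a⁵b
  (a⁵b) · (ab) = a⁴
  (a⁴) · (a⁴) = a⁸

Answer: a⁸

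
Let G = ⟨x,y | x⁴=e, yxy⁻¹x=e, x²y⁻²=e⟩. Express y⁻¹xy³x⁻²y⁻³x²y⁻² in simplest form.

Multiply left to right, reducing at each step:
  (y⁻¹) · x = xy
  (xy) · y³ = x
  x · x⁻² = x³
  (x³) · y⁻³ = xy⁻¹
  (xy⁻¹) · x² = xy
  (xy) · y⁻² = xy⁻¹

Answer: xy⁻¹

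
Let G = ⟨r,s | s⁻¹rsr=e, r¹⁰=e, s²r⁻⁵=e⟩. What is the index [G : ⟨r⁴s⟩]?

First find ord(r⁴s) by computing successive powers:
  (r⁴s)¹ = r⁴s, (r⁴s)² = r⁵, (r⁴s)³ = r⁴s⁻¹, (r⁴s)⁴ = e.
So |⟨r⁴s⟩| = ord(r⁴s) = 4. With |G| = 20, by Lagrange [G : ⟨r⁴s⟩] = 20/4 = 5.

Answer: 5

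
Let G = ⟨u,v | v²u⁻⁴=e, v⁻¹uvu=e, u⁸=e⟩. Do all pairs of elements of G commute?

u·v = uv but v·u = u³v⁻¹, so u·v ≠ v·u and G is not abelian.

Answer: No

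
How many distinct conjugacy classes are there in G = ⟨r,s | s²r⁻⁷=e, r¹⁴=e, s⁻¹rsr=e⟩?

The conjugacy classes (representative and size) are:
  [e] (size 1), [r¹³] (size 2), [r¹²] (size 2), [r¹¹] (size 2), [r⁴] (size 2), [r⁵] (size 2), [r⁸] (size 2), [r⁷] (size 1), [r⁵s⁻¹] (size 7), [r⁵s] (size 7).
Class equation: 1 + 2 + 2 + 2 + 2 + 2 + 2 + 1 + 7 + 7 = 28 = |G|. So G has 10 conjugacy classes.

Answer: 10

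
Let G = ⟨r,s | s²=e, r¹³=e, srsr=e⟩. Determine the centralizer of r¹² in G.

⟨r¹²⟩ ⊆ C_G(r¹²) since powers of r¹² commute with r¹²; so |C_G(r¹²)| ≥ |⟨r¹²⟩| = 13.
By orbit–stabilizer, |C_G(r¹²)| = |G| / |conj. class of r¹²| = 26 / 2 = 13.
The 13 elements commuting with r¹² are {e, r, r², r³, r⁴, r⁵, r⁶, r⁷, r⁸, r⁹, r¹⁰, r¹¹, r¹²}.

Answer: {e, r, r², r³, r⁴, r⁵, r⁶, r⁷, r⁸, r⁹, r¹⁰, r¹¹, r¹²}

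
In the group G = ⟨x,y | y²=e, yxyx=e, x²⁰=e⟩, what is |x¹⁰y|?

Compute successive powers until reaching e:
  (x¹⁰y)¹ = x¹⁰y, (x¹⁰y)² = e.
The smallest positive k with (x¹⁰y)ᵏ = e is 2.

Answer: 2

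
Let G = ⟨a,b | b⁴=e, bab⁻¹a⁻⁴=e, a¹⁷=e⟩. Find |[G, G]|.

G' = [G, G] is generated by all commutators. The generator-pair commutators are: [a, b] = a¹⁴.
The subgroup they normally generate is {e, a, a², a³, a⁴, a⁵, a⁶, a⁷, a⁸, a⁹, a¹⁰, a¹¹, a¹², a¹³, a¹⁴, a¹⁵, a¹⁶}, of order 17.
Check: |G/G'| = 68/17 = 4 is the order of the abelianisation.

Answer: 17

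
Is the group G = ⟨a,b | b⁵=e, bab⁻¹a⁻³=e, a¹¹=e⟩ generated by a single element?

Every cyclic group is abelian. But a·b = ab while b·a = a³b, so a·b ≠ b·a and G is not abelian. Hence G is not cyclic.

Answer: No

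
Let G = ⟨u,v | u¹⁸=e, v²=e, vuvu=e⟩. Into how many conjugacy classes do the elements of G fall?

The conjugacy classes (representative and size) are:
  [e] (size 1), [u] (size 2), [u²] (size 2), [u³] (size 2), [u¹⁴] (size 2), [u⁵] (size 2), [u¹²] (size 2), [u⁷] (size 2), [u¹⁰] (size 2), [u⁹] (size 1), [u¹⁰v] (size 9), [uv] (size 9).
Class equation: 1 + 2 + 2 + 2 + 2 + 2 + 2 + 2 + 2 + 1 + 9 + 9 = 36 = |G|. So G has 12 conjugacy classes.

Answer: 12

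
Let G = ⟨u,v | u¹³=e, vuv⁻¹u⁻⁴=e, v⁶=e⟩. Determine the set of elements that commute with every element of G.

An element z ∈ Z(G) iff z commutes with every generator.
For example e is central: e·u = u = u·e; e·v = v = v·e.
Whereas u ∉ Z(G) since u·v = uv ≠ u⁴v = v·u.
Checking each of the 78 elements this way gives Z(G) = {e}, of order 1.

Answer: {e}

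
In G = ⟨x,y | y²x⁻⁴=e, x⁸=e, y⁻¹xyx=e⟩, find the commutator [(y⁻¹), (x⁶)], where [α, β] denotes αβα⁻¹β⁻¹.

[(y⁻¹), (x⁶)] = (y⁻¹)·(x⁶)·(y⁻¹)⁻¹·(x⁶)⁻¹.
  (y⁻¹) · (x⁶) = x²y⁻¹
  (x²y⁻¹) · y = x²
  (x²) · (x²) = x⁴

Answer: x⁴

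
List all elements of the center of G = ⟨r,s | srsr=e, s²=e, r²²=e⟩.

An element z ∈ Z(G) iff z commutes with every generator.
For example r¹¹ is central: (r¹¹)·r = r¹² = r·(r¹¹); (r¹¹)·s = r¹¹s = s·(r¹¹).
Whereas r ∉ Z(G) since r·s = rs ≠ r²¹s = s·r.
Checking each of the 44 elements this way gives Z(G) = {e, r¹¹}, of order 2.

Answer: {e, r¹¹}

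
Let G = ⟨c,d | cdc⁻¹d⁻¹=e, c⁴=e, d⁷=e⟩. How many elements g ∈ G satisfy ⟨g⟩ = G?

G is cyclic of order 28. An element generates G iff its order is 28, and a cyclic group of order 28 has exactly φ(28) = 12 such elements.

Answer: 12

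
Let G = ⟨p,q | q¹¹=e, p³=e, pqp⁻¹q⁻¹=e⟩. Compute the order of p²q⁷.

Compute successive powers until reaching e:
  (p²q⁷)¹ = p²q⁷, (p²q⁷)² = pq³, (p²q⁷)³ = q¹⁰, (p²q⁷)⁴ = p²q⁶, (p²q⁷)⁵ = pq², (p²q⁷)⁶ = q⁹, (p²q⁷)⁷ = p²q⁵, (p²q⁷)⁸ = pq, (p²q⁷)⁹ = q⁸, (p²q⁷)¹⁰ = p²q⁴, (p²q⁷)¹¹ = p, (p²q⁷)¹² = q⁷, (p²q⁷)¹³ = p²q³, (p²q⁷)¹⁴ = pq¹⁰, (p²q⁷)¹⁵ = q⁶, (p²q⁷)¹⁶ = p²q², (p²q⁷)¹⁷ = pq⁹, (p²q⁷)¹⁸ = q⁵, (p²q⁷)¹⁹ = p²q, (p²q⁷)²⁰ = pq⁸, (p²q⁷)²¹ = q⁴, (p²q⁷)²² = p², (p²q⁷)²³ = pq⁷, (p²q⁷)²⁴ = q³, (p²q⁷)²⁵ = p²q¹⁰, (p²q⁷)²⁶ = pq⁶, (p²q⁷)²⁷ = q², (p²q⁷)²⁸ = p²q⁹, (p²q⁷)²⁹ = pq⁵, (p²q⁷)³⁰ = q, (p²q⁷)³¹ = p²q⁸, (p²q⁷)³² = pq⁴, (p²q⁷)³³ = e.
The smallest positive k with (p²q⁷)ᵏ = e is 33.

Answer: 33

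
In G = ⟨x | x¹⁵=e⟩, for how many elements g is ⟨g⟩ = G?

G is cyclic of order 15. An element generates G iff its order is 15, and a cyclic group of order 15 has exactly φ(15) = 8 such elements.

Answer: 8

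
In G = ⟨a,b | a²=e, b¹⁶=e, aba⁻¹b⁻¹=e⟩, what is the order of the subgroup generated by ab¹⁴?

|⟨ab¹⁴⟩| equals the order of ab¹⁴. Compute successive powers until reaching e:
  (ab¹⁴)¹ = ab¹⁴, (ab¹⁴)² = b¹², (ab¹⁴)³ = ab¹⁰, (ab¹⁴)⁴ = b⁸, (ab¹⁴)⁵ = ab⁶, (ab¹⁴)⁶ = b⁴, (ab¹⁴)⁷ = ab², (ab¹⁴)⁸ = e.
The smallest positive k with (ab¹⁴)ᵏ = e is 8, so |⟨ab¹⁴⟩| = 8.

Answer: 8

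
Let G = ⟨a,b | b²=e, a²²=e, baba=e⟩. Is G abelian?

a·b = ab but b·a = a²¹b, so a·b ≠ b·a and G is not abelian.

Answer: No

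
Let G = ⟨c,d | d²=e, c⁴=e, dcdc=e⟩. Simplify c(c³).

Compute c · (c³) by multiplying left to right and reducing via the relations at each step:
  c · c³ = e

Answer: e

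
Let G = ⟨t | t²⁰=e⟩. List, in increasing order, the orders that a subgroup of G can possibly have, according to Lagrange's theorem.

|G| = 20 = 2² · 5. By Lagrange's theorem the order of any subgroup divides 20; the divisors of 20 are 1, 2, 4, 5, 10, 20.

Answer: 1, 2, 4, 5, 10, 20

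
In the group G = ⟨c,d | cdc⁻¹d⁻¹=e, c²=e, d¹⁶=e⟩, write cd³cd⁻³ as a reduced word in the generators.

Multiply left to right, reducing at each step:
  c · d³ = cd³
  (cd³) · c = d³
  (d³) · d⁻³ = e

Answer: e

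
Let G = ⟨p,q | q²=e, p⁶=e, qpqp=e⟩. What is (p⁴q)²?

Compute successive powers of (p⁴q), reducing at each step:
  (p⁴q)²: (p⁴q) · p⁴ = q;   q · q = e

Answer: e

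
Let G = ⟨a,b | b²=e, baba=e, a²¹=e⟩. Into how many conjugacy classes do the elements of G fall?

The conjugacy classes (representative and size) are:
  [e] (size 1), [a²⁰] (size 2), [a²] (size 2), [a³] (size 2), [a¹⁷] (size 2), [a⁵] (size 2), [a⁶] (size 2), [a⁷] (size 2), [a⁸] (size 2), [a⁹] (size 2), [a¹⁰] (size 2), [b] (size 21).
Class equation: 1 + 2 + 2 + 2 + 2 + 2 + 2 + 2 + 2 + 2 + 2 + 21 = 42 = |G|. So G has 12 conjugacy classes.

Answer: 12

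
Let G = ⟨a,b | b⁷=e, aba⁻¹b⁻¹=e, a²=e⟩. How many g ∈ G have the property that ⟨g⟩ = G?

G is cyclic of order 14. An element generates G iff its order is 14, and a cyclic group of order 14 has exactly φ(14) = 6 such elements.

Answer: 6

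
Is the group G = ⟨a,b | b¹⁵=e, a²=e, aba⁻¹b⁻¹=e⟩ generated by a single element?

|G| = 30. The element ab has order 30 (its powers give 30 distinct elements), so ⟨ab⟩ = G and G is cyclic.

Answer: Yes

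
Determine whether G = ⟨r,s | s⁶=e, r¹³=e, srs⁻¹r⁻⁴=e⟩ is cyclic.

Every cyclic group is abelian. But r·s = rs while s·r = r⁴s, so r·s ≠ s·r and G is not abelian. Hence G is not cyclic.

Answer: No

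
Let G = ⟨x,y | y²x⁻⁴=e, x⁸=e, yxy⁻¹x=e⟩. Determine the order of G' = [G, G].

G' = [G, G] is generated by all commutators. The generator-pair commutators are: [x, y] = x².
The subgroup they normally generate is {e, x², x⁴, x⁶}, of order 4.
Check: |G/G'| = 16/4 = 4 is the order of the abelianisation.

Answer: 4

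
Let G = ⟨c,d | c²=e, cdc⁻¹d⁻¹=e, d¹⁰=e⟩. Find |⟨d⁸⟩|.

|⟨d⁸⟩| equals the order of d⁸. Compute successive powers until reaching e:
  (d⁸)¹ = d⁸, (d⁸)² = d⁶, (d⁸)³ = d⁴, (d⁸)⁴ = d², (d⁸)⁵ = e.
The smallest positive k with (d⁸)ᵏ = e is 5, so |⟨d⁸⟩| = 5.

Answer: 5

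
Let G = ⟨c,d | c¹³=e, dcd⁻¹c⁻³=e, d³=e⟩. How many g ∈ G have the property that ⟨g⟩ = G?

⟨g⟩ = G would require ord(g) = |G| = 39, but the maximum element order in G is 13 < 39. So G is not cyclic and no single element generates it: the count is 0.

Answer: 0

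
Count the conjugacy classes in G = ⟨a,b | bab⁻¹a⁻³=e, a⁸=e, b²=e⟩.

The conjugacy classes (representative and size) are:
  [e] (size 1), [a³] (size 2), [a²] (size 2), [a⁴] (size 1), [a⁵] (size 2), [a⁴b] (size 4), [ab] (size 4).
Class equation: 1 + 2 + 2 + 1 + 2 + 4 + 4 = 16 = |G|. So G has 7 conjugacy classes.

Answer: 7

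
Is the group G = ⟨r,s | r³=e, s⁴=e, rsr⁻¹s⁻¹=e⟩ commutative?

Each pair of generators commutes: r·s = rs = s·r. Since the generators pairwise commute, every element of G commutes with every other, so G is abelian.

Answer: Yes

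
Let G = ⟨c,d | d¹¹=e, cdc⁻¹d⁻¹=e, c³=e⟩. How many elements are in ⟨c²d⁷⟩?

|⟨c²d⁷⟩| equals the order of c²d⁷. Compute successive powers until reaching e:
  (c²d⁷)¹ = c²d⁷, (c²d⁷)² = cd³, (c²d⁷)³ = d¹⁰, (c²d⁷)⁴ = c²d⁶, (c²d⁷)⁵ = cd², (c²d⁷)⁶ = d⁹, (c²d⁷)⁷ = c²d⁵, (c²d⁷)⁸ = cd, (c²d⁷)⁹ = d⁸, (c²d⁷)¹⁰ = c²d⁴, (c²d⁷)¹¹ = c, (c²d⁷)¹² = d⁷, (c²d⁷)¹³ = c²d³, (c²d⁷)¹⁴ = cd¹⁰, (c²d⁷)¹⁵ = d⁶, (c²d⁷)¹⁶ = c²d², (c²d⁷)¹⁷ = cd⁹, (c²d⁷)¹⁸ = d⁵, (c²d⁷)¹⁹ = c²d, (c²d⁷)²⁰ = cd⁸, (c²d⁷)²¹ = d⁴, (c²d⁷)²² = c², (c²d⁷)²³ = cd⁷, (c²d⁷)²⁴ = d³, (c²d⁷)²⁵ = c²d¹⁰, (c²d⁷)²⁶ = cd⁶, (c²d⁷)²⁷ = d², (c²d⁷)²⁸ = c²d⁹, (c²d⁷)²⁹ = cd⁵, (c²d⁷)³⁰ = d, (c²d⁷)³¹ = c²d⁸, (c²d⁷)³² = cd⁴, (c²d⁷)³³ = e.
The smallest positive k with (c²d⁷)ᵏ = e is 33, so |⟨c²d⁷⟩| = 33.

Answer: 33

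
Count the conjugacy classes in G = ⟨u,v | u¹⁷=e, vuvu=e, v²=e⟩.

The conjugacy classes (representative and size) are:
  [e] (size 1), [u¹⁶] (size 2), [u²] (size 2), [u³] (size 2), [u¹³] (size 2), [u¹²] (size 2), [u⁶] (size 2), [u¹⁰] (size 2), [u⁹] (size 2), [u⁷v] (size 17).
Class equation: 1 + 2 + 2 + 2 + 2 + 2 + 2 + 2 + 2 + 17 = 34 = |G|. So G has 10 conjugacy classes.

Answer: 10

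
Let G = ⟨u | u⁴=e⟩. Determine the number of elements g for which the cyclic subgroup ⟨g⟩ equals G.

G is cyclic of order 4. An element generates G iff its order is 4, and a cyclic group of order 4 has exactly φ(4) = 2 such elements.

Answer: 2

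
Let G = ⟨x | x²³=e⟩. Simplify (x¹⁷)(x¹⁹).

Compute (x¹⁷) · (x¹⁹) by multiplying left to right and reducing via the relations at each step:
  (x¹⁷) · x¹⁹ = x¹³

Answer: x¹³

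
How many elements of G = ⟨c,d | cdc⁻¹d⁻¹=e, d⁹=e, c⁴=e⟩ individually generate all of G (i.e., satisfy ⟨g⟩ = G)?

G is cyclic of order 36. An element generates G iff its order is 36, and a cyclic group of order 36 has exactly φ(36) = 12 such elements.

Answer: 12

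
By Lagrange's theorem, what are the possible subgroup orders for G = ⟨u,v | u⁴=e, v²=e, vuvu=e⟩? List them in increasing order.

|G| = 8 = 2³. By Lagrange's theorem the order of any subgroup divides 8; the divisors of 8 are 1, 2, 4, 8.

Answer: 1, 2, 4, 8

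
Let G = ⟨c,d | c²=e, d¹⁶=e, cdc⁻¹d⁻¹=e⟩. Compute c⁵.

Compute successive powers of c, reducing at each step:
  c²: c · c = e
  c³: e · c = c
  c⁴: c · c = e
  c⁵: e · c = c

Answer: c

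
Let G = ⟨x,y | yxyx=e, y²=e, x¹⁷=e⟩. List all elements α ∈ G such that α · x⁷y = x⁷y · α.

⟨x⁷y⟩ ⊆ C_G(x⁷y) since powers of x⁷y commute with x⁷y; so |C_G(x⁷y)| ≥ |⟨x⁷y⟩| = 2.
By orbit–stabilizer, |C_G(x⁷y)| = |G| / |conj. class of x⁷y| = 34 / 17 = 2.
The 2 elements commuting with x⁷y are {e, x⁷y}.

Answer: {e, x⁷y}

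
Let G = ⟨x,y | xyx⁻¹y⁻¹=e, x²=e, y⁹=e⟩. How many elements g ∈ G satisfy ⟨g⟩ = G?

G is cyclic of order 18. An element generates G iff its order is 18, and a cyclic group of order 18 has exactly φ(18) = 6 such elements.

Answer: 6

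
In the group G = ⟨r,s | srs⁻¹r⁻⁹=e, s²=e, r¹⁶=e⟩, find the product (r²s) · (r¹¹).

Compute (r²s) · (r¹¹) by multiplying left to right and reducing via the relations at each step:
  (r²s) · r¹¹ = r⁵s

Answer: r⁵s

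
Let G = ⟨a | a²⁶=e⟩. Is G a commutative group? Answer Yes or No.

G has a single generator, so G is cyclic and hence abelian.

Answer: Yes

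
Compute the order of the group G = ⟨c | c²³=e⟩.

G is generated by a single element, so G is cyclic. The relator gives c²³ = e and no smaller power is forced to be e, so the 23 powers {c, e, c², c³, c⁴, c⁵, c⁶, c⁷, c⁸, c⁹, c²², c²¹, c²⁰, c¹², c¹³, c¹¹, c¹⁰, c¹⁴, c¹⁵, c¹⁶, c¹⁷, c¹⁸, c¹⁹} are distinct. Hence |G| = 23.

Answer: 23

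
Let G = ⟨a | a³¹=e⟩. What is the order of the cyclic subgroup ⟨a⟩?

|⟨a⟩| equals the order of a. Compute successive powers until reaching e:
  a¹ = a, a² = a², a³ = a³, a⁴ = a⁴, a⁵ = a⁵, a⁶ = a⁶, a⁷ = a⁷, a⁸ = a⁸, a⁹ = a⁹, a¹⁰ = a¹⁰, a¹¹ = a¹¹, a¹² = a¹², a¹³ = a¹³, a¹⁴ = a¹⁴, a¹⁵ = a¹⁵, a¹⁶ = a¹⁶, a¹⁷ = a¹⁷, a¹⁸ = a¹⁸, a¹⁹ = a¹⁹, a²⁰ = a²⁰, a²¹ = a²¹, a²² = a²², a²³ = a²³, a²⁴ = a²⁴, a²⁵ = a²⁵, a²⁶ = a²⁶, a²⁷ = a²⁷, a²⁸ = a²⁸, a²⁹ = a²⁹, a³⁰ = a³⁰, a³¹ = e.
The smallest positive k with aᵏ = e is 31, so |⟨a⟩| = 31.

Answer: 31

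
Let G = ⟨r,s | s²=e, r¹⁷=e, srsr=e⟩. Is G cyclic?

Every cyclic group is abelian. But r·s = rs while s·r = r¹⁶s, so r·s ≠ s·r and G is not abelian. Hence G is not cyclic.

Answer: No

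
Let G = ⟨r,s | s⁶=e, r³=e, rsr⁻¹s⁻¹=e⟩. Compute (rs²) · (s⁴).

Compute (rs²) · (s⁴) by multiplying left to right and reducing via the relations at each step:
  (rs²) · s⁴ = r

Answer: r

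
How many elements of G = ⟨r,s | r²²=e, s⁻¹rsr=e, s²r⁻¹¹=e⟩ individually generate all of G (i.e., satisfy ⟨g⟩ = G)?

⟨g⟩ = G would require ord(g) = |G| = 44, but the maximum element order in G is 22 < 44. So G is not cyclic and no single element generates it: the count is 0.

Answer: 0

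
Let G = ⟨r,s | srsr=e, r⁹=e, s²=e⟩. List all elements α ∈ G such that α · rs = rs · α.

⟨rs⟩ ⊆ C_G(rs) since powers of rs commute with rs; so |C_G(rs)| ≥ |⟨rs⟩| = 2.
By orbit–stabilizer, |C_G(rs)| = |G| / |conj. class of rs| = 18 / 9 = 2.
The 2 elements commuting with rs are {e, rs}.

Answer: {e, rs}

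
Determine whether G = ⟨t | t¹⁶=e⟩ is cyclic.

|G| = 16. The element t has order 16 (its powers give 16 distinct elements), so ⟨t⟩ = G and G is cyclic.

Answer: Yes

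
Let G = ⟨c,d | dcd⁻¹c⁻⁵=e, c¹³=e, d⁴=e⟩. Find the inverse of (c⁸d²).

The order of (c⁸d²) is 2 (smallest k with (c⁸d²)ᵏ = e), so (c⁸d²)⁻¹ = (c⁸d²)¹ = c⁸d².
Check: (c⁸d²) · (c⁸d²) → (c⁸d²) · c⁸ = d²;   (d²) · d² = e, giving e as required.

Answer: c⁸d²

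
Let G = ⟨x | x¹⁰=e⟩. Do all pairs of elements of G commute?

G has a single generator, so G is cyclic and hence abelian.

Answer: Yes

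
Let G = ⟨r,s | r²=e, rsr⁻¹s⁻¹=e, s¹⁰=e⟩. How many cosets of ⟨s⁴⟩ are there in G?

First find ord(s⁴) by computing successive powers:
  (s⁴)¹ = s⁴, (s⁴)² = s⁸, (s⁴)³ = s², (s⁴)⁴ = s⁶, (s⁴)⁵ = e.
So |⟨s⁴⟩| = ord(s⁴) = 5. With |G| = 20, by Lagrange [G : ⟨s⁴⟩] = 20/5 = 4.

Answer: 4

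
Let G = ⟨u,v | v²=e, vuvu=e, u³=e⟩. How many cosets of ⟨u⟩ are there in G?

First find ord(u) by computing successive powers:
  u¹ = u, u² = u², u³ = e.
So |⟨u⟩| = ord(u) = 3. With |G| = 6, by Lagrange [G : ⟨u⟩] = 6/3 = 2.

Answer: 2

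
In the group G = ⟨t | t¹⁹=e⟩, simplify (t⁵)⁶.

Compute successive powers of (t⁵), reducing at each step:
  (t⁵)²: (t⁵) · t⁵ = t¹⁰
  (t⁵)³: (t¹⁰) · t⁵ = t¹⁵
  (t⁵)⁴: (t¹⁵) · t⁵ = t
  (t⁵)⁵: t · t⁵ = t⁶
  (t⁵)⁶: (t⁶) · t⁵ = t¹¹

Answer: t¹¹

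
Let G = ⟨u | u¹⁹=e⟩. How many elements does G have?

G is generated by a single element, so G is cyclic. The relator gives u¹⁹ = e and no smaller power is forced to be e, so the 19 powers {e, u, u², u³, u⁴, u⁵, u⁶, u⁷, u⁸, u⁹, u¹², u¹³, u¹¹, u¹⁰, u¹⁴, u¹⁵, u¹⁶, u¹⁷, u¹⁸} are distinct. Hence |G| = 19.

Answer: 19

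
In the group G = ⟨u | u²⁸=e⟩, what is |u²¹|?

Compute successive powers until reaching e:
  (u²¹)¹ = u²¹, (u²¹)² = u¹⁴, (u²¹)³ = u⁷, (u²¹)⁴ = e.
The smallest positive k with (u²¹)ᵏ = e is 4.

Answer: 4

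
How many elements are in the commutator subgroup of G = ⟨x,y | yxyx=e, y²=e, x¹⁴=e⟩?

G' = [G, G] is generated by all commutators. The generator-pair commutators are: [x, y] = x².
The subgroup they normally generate is {e, x², x⁴, x⁶, x⁸, x¹⁰, x¹²}, of order 7.
Check: |G/G'| = 28/7 = 4 is the order of the abelianisation.

Answer: 7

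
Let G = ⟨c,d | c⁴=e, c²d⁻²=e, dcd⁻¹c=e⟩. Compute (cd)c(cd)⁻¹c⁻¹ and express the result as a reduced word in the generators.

[(cd), c] = (cd)·c·(cd)⁻¹·c⁻¹.
  (cd) · c = d
  d · (cd⁻¹) = c³
  (c³) · (c³) = c²

Answer: c²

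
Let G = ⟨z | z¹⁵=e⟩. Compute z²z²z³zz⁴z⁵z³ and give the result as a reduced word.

Multiply left to right, reducing at each step:
  (z²) · z² = z⁴
  (z⁴) · z³ = z⁷
  (z⁷) · z = z⁸
  (z⁸) · z⁴ = z¹²
  (z¹²) · z⁵ = z²
  (z²) · z³ = z⁵

Answer: z⁵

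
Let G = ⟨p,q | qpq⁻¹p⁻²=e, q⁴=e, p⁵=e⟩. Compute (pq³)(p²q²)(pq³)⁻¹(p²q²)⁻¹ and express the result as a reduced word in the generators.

[(pq³), (p²q²)] = (pq³)·(p²q²)·(pq³)⁻¹·(p²q²)⁻¹.
  (pq³) · (p²q²) = p²q
  (p²q) · (p³q) = p³q²
  (p³q²) · (p²q²) = p

Answer: p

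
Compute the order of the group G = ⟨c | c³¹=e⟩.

G is generated by a single element, so G is cyclic. The relator gives c³¹ = e and no smaller power is forced to be e, so the 31 powers {c, e, c², c³, c⁴, c⁵, c⁶, c⁷, c⁸, c⁹, c²², c²³, c²¹, c²⁰, c²⁴, c²⁵, c²⁶, c²⁷, c²⁸, c²⁹, c³⁰, c¹², c¹³, c¹¹, c¹⁰, c¹⁴, c¹⁵, c¹⁶, c¹⁷, c¹⁸, c¹⁹} are distinct. Hence |G| = 31.

Answer: 31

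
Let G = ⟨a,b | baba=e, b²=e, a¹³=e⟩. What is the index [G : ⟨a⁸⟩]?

First find ord(a⁸) by computing successive powers:
  (a⁸)¹ = a⁸, (a⁸)² = a³, (a⁸)³ = a¹¹, (a⁸)⁴ = a⁶, (a⁸)⁵ = a, (a⁸)⁶ = a⁹, (a⁸)⁷ = a⁴, (a⁸)⁸ = a¹², (a⁸)⁹ = a⁷, (a⁸)¹⁰ = a², (a⁸)¹¹ = a¹⁰, (a⁸)¹² = a⁵, (a⁸)¹³ = e.
So |⟨a⁸⟩| = ord(a⁸) = 13. With |G| = 26, by Lagrange [G : ⟨a⁸⟩] = 26/13 = 2.

Answer: 2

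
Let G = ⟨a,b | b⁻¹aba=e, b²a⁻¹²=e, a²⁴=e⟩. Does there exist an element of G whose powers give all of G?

Every cyclic group is abelian. But a·b = ab while b·a = a¹¹b⁻¹, so a·b ≠ b·a and G is not abelian. Hence G is not cyclic.

Answer: No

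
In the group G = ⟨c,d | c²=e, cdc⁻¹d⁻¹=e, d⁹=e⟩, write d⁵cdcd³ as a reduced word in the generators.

Multiply left to right, reducing at each step:
  (d⁵) · c = cd⁵
  (cd⁵) · d = cd⁶
  (cd⁶) · c = d⁶
  (d⁶) · d³ = e

Answer: e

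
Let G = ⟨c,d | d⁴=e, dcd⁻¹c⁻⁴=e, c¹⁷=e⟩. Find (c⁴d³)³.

Compute successive powers of (c⁴d³), reducing at each step:
  (c⁴d³)²: (c⁴d³) · c⁴ = c⁵d³;   (c⁵d³) · d³ = c⁵d²
  (c⁴d³)³: (c⁵d²) · c⁴ = cd²;   (cd²) · d³ = cd

Answer: cd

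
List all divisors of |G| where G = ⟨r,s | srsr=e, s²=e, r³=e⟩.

|G| = 6 = 2 · 3. By Lagrange's theorem the order of any subgroup divides 6; the divisors of 6 are 1, 2, 3, 6.

Answer: 1, 2, 3, 6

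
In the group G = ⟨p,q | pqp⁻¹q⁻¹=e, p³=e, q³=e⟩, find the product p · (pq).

Compute p · (pq) by multiplying left to right and reducing via the relations at each step:
  p · p = p²
  (p²) · q = p²q

Answer: p²q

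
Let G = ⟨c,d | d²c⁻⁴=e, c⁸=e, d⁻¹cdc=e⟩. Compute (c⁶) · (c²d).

Compute (c⁶) · (c²d) by multiplying left to right and reducing via the relations at each step:
  (c⁶) · c² = e
  e · d = d

Answer: d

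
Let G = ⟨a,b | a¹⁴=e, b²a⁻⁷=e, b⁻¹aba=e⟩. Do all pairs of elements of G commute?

a·b = ab but b·a = a⁶b⁻¹, so a·b ≠ b·a and G is not abelian.

Answer: No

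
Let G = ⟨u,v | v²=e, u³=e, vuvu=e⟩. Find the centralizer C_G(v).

⟨v⟩ ⊆ C_G(v) since powers of v commute with v; so |C_G(v)| ≥ |⟨v⟩| = 2.
By orbit–stabilizer, |C_G(v)| = |G| / |conj. class of v| = 6 / 3 = 2.
The 2 elements commuting with v are {e, v}.

Answer: {e, v}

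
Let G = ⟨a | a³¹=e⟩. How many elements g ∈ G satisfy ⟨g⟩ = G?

G is cyclic of order 31. An element generates G iff its order is 31, and a cyclic group of order 31 has exactly φ(31) = 30 such elements.

Answer: 30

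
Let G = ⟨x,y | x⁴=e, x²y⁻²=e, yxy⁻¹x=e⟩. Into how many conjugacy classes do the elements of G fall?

The conjugacy classes (representative and size) are:
  [e] (size 1), [x³] (size 2), [x²] (size 1), [y⁻¹] (size 2), [xy] (size 2).
Class equation: 1 + 2 + 1 + 2 + 2 = 8 = |G|. So G has 5 conjugacy classes.

Answer: 5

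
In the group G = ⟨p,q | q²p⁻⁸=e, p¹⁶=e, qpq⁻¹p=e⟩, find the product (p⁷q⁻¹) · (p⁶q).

Compute (p⁷q⁻¹) · (p⁶q) by multiplying left to right and reducing via the relations at each step:
  (p⁷q⁻¹) · p⁶ = pq⁻¹
  (pq⁻¹) · q = p

Answer: p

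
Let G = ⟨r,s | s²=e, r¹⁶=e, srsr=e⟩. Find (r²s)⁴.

Compute successive powers of (r²s), reducing at each step:
  (r²s)²: (r²s) · r² = s;   s · s = e
  (r²s)³: e · r² = r²;   (r²) · s = r²s
  (r²s)⁴: (r²s) · r² = s;   s · s = e

Answer: e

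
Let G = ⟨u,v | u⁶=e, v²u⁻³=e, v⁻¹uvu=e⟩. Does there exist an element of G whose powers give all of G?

Every cyclic group is abelian. But u·v = uv while v·u = u²v⁻¹, so u·v ≠ v·u and G is not abelian. Hence G is not cyclic.

Answer: No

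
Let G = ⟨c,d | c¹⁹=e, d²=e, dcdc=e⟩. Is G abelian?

c·d = cd but d·c = c¹⁸d, so c·d ≠ d·c and G is not abelian.

Answer: No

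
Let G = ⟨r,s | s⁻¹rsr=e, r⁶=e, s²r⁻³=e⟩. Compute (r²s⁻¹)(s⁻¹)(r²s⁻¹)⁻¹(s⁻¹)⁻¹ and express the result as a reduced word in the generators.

[(r²s⁻¹), (s⁻¹)] = (r²s⁻¹)·(s⁻¹)·(r²s⁻¹)⁻¹·(s⁻¹)⁻¹.
  (r²s⁻¹) · (s⁻¹) = r⁵
  (r⁵) · (r²s) = rs
  (rs) · s = r⁴

Answer: r⁴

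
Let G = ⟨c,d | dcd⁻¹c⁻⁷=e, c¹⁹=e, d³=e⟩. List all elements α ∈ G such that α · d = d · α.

⟨d⟩ ⊆ C_G(d) since powers of d commute with d; so |C_G(d)| ≥ |⟨d⟩| = 3.
By orbit–stabilizer, |C_G(d)| = |G| / |conj. class of d| = 57 / 19 = 3.
The 3 elements commuting with d are {e, d, d²}.

Answer: {e, d, d²}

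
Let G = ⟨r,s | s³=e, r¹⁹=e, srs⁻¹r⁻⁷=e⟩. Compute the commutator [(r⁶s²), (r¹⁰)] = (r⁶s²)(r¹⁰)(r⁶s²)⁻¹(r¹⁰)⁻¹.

[(r⁶s²), (r¹⁰)] = (r⁶s²)·(r¹⁰)·(r⁶s²)⁻¹·(r¹⁰)⁻¹.
  (r⁶s²) · (r¹⁰) = r²s²
  (r²s²) · (r¹⁵s) = r¹⁵
  (r¹⁵) · (r⁹) = r⁵

Answer: r⁵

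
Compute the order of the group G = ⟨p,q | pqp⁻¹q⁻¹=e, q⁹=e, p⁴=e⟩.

Enumerate words in the generators, reducing via the relations: the distinct elements are
  {e, p, q, pq, p², p³, q², q³, q⁴, q⁵, q⁶, q⁷, q⁸, pq², pq³, pq⁴, pq⁵, pq⁶, pq⁷, pq⁸, p²q, p³q, p²q², p²q³, p²q⁴, p²q⁵, p²q⁶, p²q⁷, p²q⁸, p³q², p³q³, p³q⁴, p³q⁵, p³q⁶, p³q⁷, p³q⁸}.
No further products give new elements, so |G| = 36.

Answer: 36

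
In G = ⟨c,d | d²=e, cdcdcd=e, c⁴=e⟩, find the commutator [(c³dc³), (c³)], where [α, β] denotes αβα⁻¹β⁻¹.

[(c³dc³), (c³)] = (c³dc³)·(c³)·(c³dc³)⁻¹·(c³)⁻¹.
  (c³dc³) · (c³) = c³dc²
  (c³dc²) · (cdc) = dc²
  (dc²) · c = dc³

Answer: dc³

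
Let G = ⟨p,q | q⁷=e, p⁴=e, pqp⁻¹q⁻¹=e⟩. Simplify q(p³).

Compute q · (p³) by multiplying left to right and reducing via the relations at each step:
  q · p³ = p³q

Answer: p³q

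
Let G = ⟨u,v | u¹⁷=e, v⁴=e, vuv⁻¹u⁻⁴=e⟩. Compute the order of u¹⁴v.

Compute successive powers until reaching e:
  (u¹⁴v)¹ = u¹⁴v, (u¹⁴v)² = u²v², (u¹⁴v)³ = u⁵v³, (u¹⁴v)⁴ = e.
The smallest positive k with (u¹⁴v)ᵏ = e is 4.

Answer: 4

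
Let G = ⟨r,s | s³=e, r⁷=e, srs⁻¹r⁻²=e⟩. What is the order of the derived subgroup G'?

G' = [G, G] is generated by all commutators. The generator-pair commutators are: [r, s] = r⁶.
The subgroup they normally generate is {e, r, r², r³, r⁴, r⁵, r⁶}, of order 7.
Check: |G/G'| = 21/7 = 3 is the order of the abelianisation.

Answer: 7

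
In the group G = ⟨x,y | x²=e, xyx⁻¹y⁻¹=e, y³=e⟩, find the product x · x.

Compute x · x by multiplying left to right and reducing via the relations at each step:
  x · x = e

Answer: e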